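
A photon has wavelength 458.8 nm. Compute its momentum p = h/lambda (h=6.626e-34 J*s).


p = h / lambda
= 6.626e-34 / (458.8e-9)
= 6.626e-34 / 4.5880e-07
= 1.4442e-27 kg*m/s

1.4442e-27


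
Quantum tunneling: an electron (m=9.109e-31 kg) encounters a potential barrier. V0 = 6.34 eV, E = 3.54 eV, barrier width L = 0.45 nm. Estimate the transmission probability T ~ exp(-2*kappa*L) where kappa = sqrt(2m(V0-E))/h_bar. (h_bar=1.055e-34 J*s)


V0 - E = 2.8 eV = 4.4856e-19 J
kappa = sqrt(2 * m * (V0-E)) / h_bar
= sqrt(2 * 9.109e-31 * 4.4856e-19) / 1.055e-34
= 8.5686e+09 /m
2*kappa*L = 2 * 8.5686e+09 * 0.45e-9
= 7.7117
T = exp(-7.7117) = 4.475557e-04

4.475557e-04


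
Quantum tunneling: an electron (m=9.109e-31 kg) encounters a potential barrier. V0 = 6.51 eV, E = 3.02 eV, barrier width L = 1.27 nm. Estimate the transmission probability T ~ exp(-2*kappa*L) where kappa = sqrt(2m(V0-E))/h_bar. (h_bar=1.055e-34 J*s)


V0 - E = 3.49 eV = 5.5910e-19 J
kappa = sqrt(2 * m * (V0-E)) / h_bar
= sqrt(2 * 9.109e-31 * 5.5910e-19) / 1.055e-34
= 9.5663e+09 /m
2*kappa*L = 2 * 9.5663e+09 * 1.27e-9
= 24.2983
T = exp(-24.2983) = 2.801496e-11

2.801496e-11


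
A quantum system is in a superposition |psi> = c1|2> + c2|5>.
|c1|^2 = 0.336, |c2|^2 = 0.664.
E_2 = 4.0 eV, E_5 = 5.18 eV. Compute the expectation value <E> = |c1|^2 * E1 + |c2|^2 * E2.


<E> = |c1|^2 * E1 + |c2|^2 * E2
= 0.336 * 4.0 + 0.664 * 5.18
= 1.344 + 3.4395
= 4.7835 eV

4.7835


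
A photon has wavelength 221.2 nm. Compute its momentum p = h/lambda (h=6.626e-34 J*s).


p = h / lambda
= 6.626e-34 / (221.2e-9)
= 6.626e-34 / 2.2120e-07
= 2.9955e-27 kg*m/s

2.9955e-27


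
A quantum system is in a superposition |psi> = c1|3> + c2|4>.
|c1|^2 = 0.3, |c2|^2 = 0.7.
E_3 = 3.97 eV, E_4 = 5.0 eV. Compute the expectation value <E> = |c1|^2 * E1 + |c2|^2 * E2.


<E> = |c1|^2 * E1 + |c2|^2 * E2
= 0.3 * 3.97 + 0.7 * 5.0
= 1.191 + 3.5
= 4.691 eV

4.691


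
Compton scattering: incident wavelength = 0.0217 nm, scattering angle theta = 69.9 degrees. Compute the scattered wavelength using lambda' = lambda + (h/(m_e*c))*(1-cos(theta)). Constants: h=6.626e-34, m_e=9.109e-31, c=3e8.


Compton wavelength: h/(m_e*c) = 2.4247e-12 m
d_lambda = 2.4247e-12 * (1 - cos(69.9 deg))
= 2.4247e-12 * 0.65634
= 1.5914e-12 m = 0.001591 nm
lambda' = 0.0217 + 0.001591
= 0.023291 nm

0.023291


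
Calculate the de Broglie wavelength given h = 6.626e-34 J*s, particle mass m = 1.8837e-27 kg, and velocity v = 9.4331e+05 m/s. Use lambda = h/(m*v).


lambda = h / (m * v)
= 6.626e-34 / (1.8837e-27 * 9.4331e+05)
= 6.626e-34 / 1.7769e-21
= 3.7289e-13 m

3.7289e-13


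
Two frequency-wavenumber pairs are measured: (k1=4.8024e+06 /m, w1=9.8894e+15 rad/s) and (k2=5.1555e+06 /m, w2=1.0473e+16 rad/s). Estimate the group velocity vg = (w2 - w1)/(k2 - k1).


vg = (w2 - w1) / (k2 - k1)
= (1.0473e+16 - 9.8894e+15) / (5.1555e+06 - 4.8024e+06)
= 5.8360e+14 / 3.5310e+05
= 1.6528e+09 m/s

1.6528e+09


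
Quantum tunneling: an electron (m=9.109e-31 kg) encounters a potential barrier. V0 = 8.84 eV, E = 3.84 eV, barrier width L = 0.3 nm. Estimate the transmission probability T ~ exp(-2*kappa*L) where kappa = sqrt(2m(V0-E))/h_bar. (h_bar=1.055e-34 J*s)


V0 - E = 5.0 eV = 8.0100e-19 J
kappa = sqrt(2 * m * (V0-E)) / h_bar
= sqrt(2 * 9.109e-31 * 8.0100e-19) / 1.055e-34
= 1.1450e+10 /m
2*kappa*L = 2 * 1.1450e+10 * 0.3e-9
= 6.8701
T = exp(-6.8701) = 1.038335e-03

1.038335e-03


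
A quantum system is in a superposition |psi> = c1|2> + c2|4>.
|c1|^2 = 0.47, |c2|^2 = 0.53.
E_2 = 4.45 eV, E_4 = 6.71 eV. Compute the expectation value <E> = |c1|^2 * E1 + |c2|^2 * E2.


<E> = |c1|^2 * E1 + |c2|^2 * E2
= 0.47 * 4.45 + 0.53 * 6.71
= 2.0915 + 3.5563
= 5.6478 eV

5.6478


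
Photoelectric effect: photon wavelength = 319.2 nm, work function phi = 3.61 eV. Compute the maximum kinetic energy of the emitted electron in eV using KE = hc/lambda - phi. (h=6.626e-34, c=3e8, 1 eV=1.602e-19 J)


E_photon = hc / lambda
= (6.626e-34)(3e8) / (319.2e-9)
= 6.2274e-19 J
= 3.8873 eV
KE = E_photon - phi
= 3.8873 - 3.61
= 0.2773 eV

0.2773


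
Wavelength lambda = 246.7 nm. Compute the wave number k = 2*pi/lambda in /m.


k = 2 * pi / lambda
= 6.2832 / (246.7e-9)
= 6.2832 / 2.4670e-07
= 2.5469e+07 /m

2.5469e+07


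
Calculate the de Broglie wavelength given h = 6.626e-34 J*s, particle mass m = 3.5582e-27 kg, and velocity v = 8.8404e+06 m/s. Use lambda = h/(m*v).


lambda = h / (m * v)
= 6.626e-34 / (3.5582e-27 * 8.8404e+06)
= 6.626e-34 / 3.1456e-20
= 2.1064e-14 m

2.1064e-14


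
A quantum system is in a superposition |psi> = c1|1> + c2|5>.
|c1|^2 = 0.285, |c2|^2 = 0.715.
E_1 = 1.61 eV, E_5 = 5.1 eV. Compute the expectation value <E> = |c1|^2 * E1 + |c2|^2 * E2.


<E> = |c1|^2 * E1 + |c2|^2 * E2
= 0.285 * 1.61 + 0.715 * 5.1
= 0.4588 + 3.6465
= 4.1053 eV

4.1053


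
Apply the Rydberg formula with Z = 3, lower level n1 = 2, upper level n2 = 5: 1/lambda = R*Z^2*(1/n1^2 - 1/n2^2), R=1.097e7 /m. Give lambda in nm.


1/lambda = R * Z^2 * (1/n1^2 - 1/n2^2)
= 1.097e7 * 3^2 * (1/2^2 - 1/5^2)
= 1.097e7 * 9 * (0.25 - 0.04)
= 2.0733e+07 /m
lambda = 1 / 2.0733e+07
= 48.2316 nm

48.2316


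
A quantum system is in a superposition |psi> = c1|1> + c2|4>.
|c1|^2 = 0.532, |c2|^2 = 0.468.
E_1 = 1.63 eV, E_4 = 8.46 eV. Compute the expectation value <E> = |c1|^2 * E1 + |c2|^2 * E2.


<E> = |c1|^2 * E1 + |c2|^2 * E2
= 0.532 * 1.63 + 0.468 * 8.46
= 0.8672 + 3.9593
= 4.8264 eV

4.8264


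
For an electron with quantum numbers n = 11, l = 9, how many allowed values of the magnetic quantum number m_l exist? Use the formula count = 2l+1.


m_l ranges from -l to +l in integer steps
So m_l goes from -9 to +9
Count = 2l + 1 = 2*9 + 1
= 19

19


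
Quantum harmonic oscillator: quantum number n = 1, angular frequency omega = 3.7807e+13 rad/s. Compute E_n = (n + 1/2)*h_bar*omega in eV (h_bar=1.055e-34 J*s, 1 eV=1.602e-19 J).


E = (n + 1/2) * h_bar * omega
= (1 + 0.5) * 1.055e-34 * 3.7807e+13
= 1.5 * 3.9886e-21
= 5.9830e-21 J
= 0.0373 eV

0.0373


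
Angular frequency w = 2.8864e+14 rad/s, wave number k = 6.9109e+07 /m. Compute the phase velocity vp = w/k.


vp = w / k
= 2.8864e+14 / 6.9109e+07
= 4.1766e+06 m/s

4.1766e+06


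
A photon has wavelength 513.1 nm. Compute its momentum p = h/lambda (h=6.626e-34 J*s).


p = h / lambda
= 6.626e-34 / (513.1e-9)
= 6.626e-34 / 5.1310e-07
= 1.2914e-27 kg*m/s

1.2914e-27


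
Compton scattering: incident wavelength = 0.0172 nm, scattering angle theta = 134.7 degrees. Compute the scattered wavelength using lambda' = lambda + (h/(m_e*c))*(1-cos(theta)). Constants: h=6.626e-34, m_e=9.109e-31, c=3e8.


Compton wavelength: h/(m_e*c) = 2.4247e-12 m
d_lambda = 2.4247e-12 * (1 - cos(134.7 deg))
= 2.4247e-12 * 1.703395
= 4.1302e-12 m = 0.00413 nm
lambda' = 0.0172 + 0.00413
= 0.02133 nm

0.02133


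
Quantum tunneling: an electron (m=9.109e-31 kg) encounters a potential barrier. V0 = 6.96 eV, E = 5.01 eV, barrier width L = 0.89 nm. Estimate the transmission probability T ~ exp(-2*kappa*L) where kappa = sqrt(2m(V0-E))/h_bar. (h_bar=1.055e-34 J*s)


V0 - E = 1.95 eV = 3.1239e-19 J
kappa = sqrt(2 * m * (V0-E)) / h_bar
= sqrt(2 * 9.109e-31 * 3.1239e-19) / 1.055e-34
= 7.1507e+09 /m
2*kappa*L = 2 * 7.1507e+09 * 0.89e-9
= 12.7282
T = exp(-12.7282) = 2.966332e-06

2.966332e-06


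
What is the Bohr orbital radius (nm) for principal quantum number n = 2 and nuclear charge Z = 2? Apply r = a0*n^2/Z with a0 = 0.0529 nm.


r = a0 * n^2 / Z
= 0.0529 * 2^2 / 2
= 0.0529 * 4 / 2
= 0.1058 nm

0.1058


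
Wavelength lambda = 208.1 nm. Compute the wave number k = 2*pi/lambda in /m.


k = 2 * pi / lambda
= 6.2832 / (208.1e-9)
= 6.2832 / 2.0810e-07
= 3.0193e+07 /m

3.0193e+07


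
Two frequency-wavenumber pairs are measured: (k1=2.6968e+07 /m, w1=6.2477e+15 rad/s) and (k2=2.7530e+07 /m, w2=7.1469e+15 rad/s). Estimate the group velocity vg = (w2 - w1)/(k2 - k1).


vg = (w2 - w1) / (k2 - k1)
= (7.1469e+15 - 6.2477e+15) / (2.7530e+07 - 2.6968e+07)
= 8.9920e+14 / 5.6200e+05
= 1.6000e+09 m/s

1.6000e+09


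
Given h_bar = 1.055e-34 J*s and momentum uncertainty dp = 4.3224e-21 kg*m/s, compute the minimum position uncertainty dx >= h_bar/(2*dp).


dx = h_bar / (2 * dp)
= 1.055e-34 / (2 * 4.3224e-21)
= 1.055e-34 / 8.6448e-21
= 1.2204e-14 m

1.2204e-14


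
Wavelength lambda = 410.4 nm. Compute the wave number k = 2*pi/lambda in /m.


k = 2 * pi / lambda
= 6.2832 / (410.4e-9)
= 6.2832 / 4.1040e-07
= 1.5310e+07 /m

1.5310e+07


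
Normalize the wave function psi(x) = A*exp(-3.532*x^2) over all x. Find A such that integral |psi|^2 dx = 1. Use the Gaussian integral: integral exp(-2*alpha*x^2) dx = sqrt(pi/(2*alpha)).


integral |psi|^2 dx = A^2 * sqrt(pi/(2*alpha)) = 1
A^2 = sqrt(2*alpha/pi)
= sqrt(2 * 3.532 / pi)
= 1.499514
A = sqrt(1.499514)
= 1.2245

1.2245


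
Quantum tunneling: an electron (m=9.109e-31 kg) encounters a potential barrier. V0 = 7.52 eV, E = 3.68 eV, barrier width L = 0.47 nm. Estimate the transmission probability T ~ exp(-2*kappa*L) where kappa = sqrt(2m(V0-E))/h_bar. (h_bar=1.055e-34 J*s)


V0 - E = 3.84 eV = 6.1517e-19 J
kappa = sqrt(2 * m * (V0-E)) / h_bar
= sqrt(2 * 9.109e-31 * 6.1517e-19) / 1.055e-34
= 1.0034e+10 /m
2*kappa*L = 2 * 1.0034e+10 * 0.47e-9
= 9.4324
T = exp(-9.4324) = 8.008606e-05

8.008606e-05


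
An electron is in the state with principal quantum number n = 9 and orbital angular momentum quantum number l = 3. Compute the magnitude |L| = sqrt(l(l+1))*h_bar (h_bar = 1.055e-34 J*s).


L = sqrt(l*(l+1)) * h_bar
= sqrt(3 * 4) * 1.055e-34
= sqrt(12) * 1.055e-34
= 3.4641 * 1.055e-34
= 3.6546e-34 J*s

3.6546e-34


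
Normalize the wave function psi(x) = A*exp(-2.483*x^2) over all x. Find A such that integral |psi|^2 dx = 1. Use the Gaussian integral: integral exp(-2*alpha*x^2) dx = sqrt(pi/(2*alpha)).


integral |psi|^2 dx = A^2 * sqrt(pi/(2*alpha)) = 1
A^2 = sqrt(2*alpha/pi)
= sqrt(2 * 2.483 / pi)
= 1.25727
A = sqrt(1.25727)
= 1.1213

1.1213


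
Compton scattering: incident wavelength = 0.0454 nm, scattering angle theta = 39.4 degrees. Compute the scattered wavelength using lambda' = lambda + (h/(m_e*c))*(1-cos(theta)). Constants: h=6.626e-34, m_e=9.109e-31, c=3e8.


Compton wavelength: h/(m_e*c) = 2.4247e-12 m
d_lambda = 2.4247e-12 * (1 - cos(39.4 deg))
= 2.4247e-12 * 0.227266
= 5.5105e-13 m = 0.000551 nm
lambda' = 0.0454 + 0.000551
= 0.045951 nm

0.045951


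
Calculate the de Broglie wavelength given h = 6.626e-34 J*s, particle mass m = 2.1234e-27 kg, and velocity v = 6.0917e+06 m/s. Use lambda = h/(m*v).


lambda = h / (m * v)
= 6.626e-34 / (2.1234e-27 * 6.0917e+06)
= 6.626e-34 / 1.2935e-20
= 5.1225e-14 m

5.1225e-14


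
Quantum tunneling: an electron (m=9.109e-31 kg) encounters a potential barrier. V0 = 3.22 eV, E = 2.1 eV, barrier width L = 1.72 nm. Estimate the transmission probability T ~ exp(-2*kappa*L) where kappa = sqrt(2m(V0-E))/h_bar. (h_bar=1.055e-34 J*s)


V0 - E = 1.12 eV = 1.7942e-19 J
kappa = sqrt(2 * m * (V0-E)) / h_bar
= sqrt(2 * 9.109e-31 * 1.7942e-19) / 1.055e-34
= 5.4192e+09 /m
2*kappa*L = 2 * 5.4192e+09 * 1.72e-9
= 18.6422
T = exp(-18.6422) = 8.013199e-09

8.013199e-09


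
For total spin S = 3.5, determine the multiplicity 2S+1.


Spin multiplicity = 2S + 1
= 2 * 3.5 + 1
= 7.0 + 1
= 8

8


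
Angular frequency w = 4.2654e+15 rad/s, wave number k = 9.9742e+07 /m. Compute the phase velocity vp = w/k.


vp = w / k
= 4.2654e+15 / 9.9742e+07
= 4.2764e+07 m/s

4.2764e+07


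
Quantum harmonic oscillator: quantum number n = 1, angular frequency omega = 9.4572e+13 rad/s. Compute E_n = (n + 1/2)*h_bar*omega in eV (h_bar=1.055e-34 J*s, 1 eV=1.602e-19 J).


E = (n + 1/2) * h_bar * omega
= (1 + 0.5) * 1.055e-34 * 9.4572e+13
= 1.5 * 9.9773e-21
= 1.4966e-20 J
= 0.0934 eV

0.0934


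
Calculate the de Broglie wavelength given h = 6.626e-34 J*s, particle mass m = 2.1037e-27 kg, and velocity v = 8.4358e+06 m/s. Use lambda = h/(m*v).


lambda = h / (m * v)
= 6.626e-34 / (2.1037e-27 * 8.4358e+06)
= 6.626e-34 / 1.7746e-20
= 3.7337e-14 m

3.7337e-14


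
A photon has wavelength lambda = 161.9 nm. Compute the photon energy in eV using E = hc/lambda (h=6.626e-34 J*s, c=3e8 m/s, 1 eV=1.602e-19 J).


E = hc / lambda
= (6.626e-34)(3e8) / (161.9e-9)
= 1.9878e-25 / 1.6190e-07
= 1.2278e-18 J
Converting to eV: 1.2278e-18 / 1.602e-19
= 7.6641 eV

7.6641


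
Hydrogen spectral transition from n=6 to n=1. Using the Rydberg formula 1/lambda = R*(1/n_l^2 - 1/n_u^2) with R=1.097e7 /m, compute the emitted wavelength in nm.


1/lambda = R * (1/n_l^2 - 1/n_u^2)
= 1.097e7 * (1/1^2 - 1/6^2)
= 1.097e7 * (1.0 - 0.027778)
= 1.097e7 * 0.972222
= 1.0665e+07 /m
lambda = 1 / 1.0665e+07 = 93.7622 nm

93.7622


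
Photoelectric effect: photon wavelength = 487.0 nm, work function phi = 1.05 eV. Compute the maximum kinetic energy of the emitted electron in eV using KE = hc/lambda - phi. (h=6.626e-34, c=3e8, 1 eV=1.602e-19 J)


E_photon = hc / lambda
= (6.626e-34)(3e8) / (487.0e-9)
= 4.0817e-19 J
= 2.5479 eV
KE = E_photon - phi
= 2.5479 - 1.05
= 1.4979 eV

1.4979


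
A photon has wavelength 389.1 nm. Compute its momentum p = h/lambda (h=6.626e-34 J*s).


p = h / lambda
= 6.626e-34 / (389.1e-9)
= 6.626e-34 / 3.8910e-07
= 1.7029e-27 kg*m/s

1.7029e-27


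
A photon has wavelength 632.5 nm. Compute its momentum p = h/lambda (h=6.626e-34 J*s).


p = h / lambda
= 6.626e-34 / (632.5e-9)
= 6.626e-34 / 6.3250e-07
= 1.0476e-27 kg*m/s

1.0476e-27


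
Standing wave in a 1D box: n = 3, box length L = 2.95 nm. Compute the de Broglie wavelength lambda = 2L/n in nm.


lambda = 2L / n
= 2 * 2.95 / 3
= 5.9 / 3
= 1.9667 nm

1.9667


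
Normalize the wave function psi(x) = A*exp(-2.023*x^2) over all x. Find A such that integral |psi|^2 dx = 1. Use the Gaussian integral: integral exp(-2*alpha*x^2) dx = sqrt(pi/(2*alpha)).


integral |psi|^2 dx = A^2 * sqrt(pi/(2*alpha)) = 1
A^2 = sqrt(2*alpha/pi)
= sqrt(2 * 2.023 / pi)
= 1.134849
A = sqrt(1.134849)
= 1.0653

1.0653


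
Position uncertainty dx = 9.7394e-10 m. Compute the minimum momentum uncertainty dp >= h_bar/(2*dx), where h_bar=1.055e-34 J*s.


dp = h_bar / (2 * dx)
= 1.055e-34 / (2 * 9.7394e-10)
= 1.055e-34 / 1.9479e-09
= 5.4161e-26 kg*m/s

5.4161e-26


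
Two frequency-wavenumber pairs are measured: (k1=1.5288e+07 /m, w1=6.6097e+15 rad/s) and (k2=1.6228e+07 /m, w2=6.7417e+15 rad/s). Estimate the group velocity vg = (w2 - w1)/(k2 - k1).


vg = (w2 - w1) / (k2 - k1)
= (6.7417e+15 - 6.6097e+15) / (1.6228e+07 - 1.5288e+07)
= 1.3200e+14 / 9.4000e+05
= 1.4043e+08 m/s

1.4043e+08


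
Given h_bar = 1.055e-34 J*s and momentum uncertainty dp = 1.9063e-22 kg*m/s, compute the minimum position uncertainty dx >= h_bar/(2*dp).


dx = h_bar / (2 * dp)
= 1.055e-34 / (2 * 1.9063e-22)
= 1.055e-34 / 3.8126e-22
= 2.7671e-13 m

2.7671e-13


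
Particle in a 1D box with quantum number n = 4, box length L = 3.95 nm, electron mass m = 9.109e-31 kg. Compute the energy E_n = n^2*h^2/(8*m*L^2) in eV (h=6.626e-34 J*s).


E = n^2 * h^2 / (8 * m * L^2)
= 4^2 * (6.626e-34)^2 / (8 * 9.109e-31 * (3.95e-9)^2)
= 16 * 4.3904e-67 / (8 * 9.109e-31 * 1.5603e-17)
= 6.1783e-20 J
= 0.3857 eV

0.3857


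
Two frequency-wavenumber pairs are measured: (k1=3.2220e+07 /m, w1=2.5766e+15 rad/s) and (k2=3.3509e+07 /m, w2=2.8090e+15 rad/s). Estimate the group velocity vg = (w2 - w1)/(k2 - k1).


vg = (w2 - w1) / (k2 - k1)
= (2.8090e+15 - 2.5766e+15) / (3.3509e+07 - 3.2220e+07)
= 2.3240e+14 / 1.2890e+06
= 1.8029e+08 m/s

1.8029e+08


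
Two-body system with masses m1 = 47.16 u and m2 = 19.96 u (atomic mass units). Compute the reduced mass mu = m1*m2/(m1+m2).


mu = m1 * m2 / (m1 + m2)
= 47.16 * 19.96 / (47.16 + 19.96)
= 941.3136 / 67.12
= 14.0243 u

14.0243


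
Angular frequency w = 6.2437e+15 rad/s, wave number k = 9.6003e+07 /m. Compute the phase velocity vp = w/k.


vp = w / k
= 6.2437e+15 / 9.6003e+07
= 6.5037e+07 m/s

6.5037e+07


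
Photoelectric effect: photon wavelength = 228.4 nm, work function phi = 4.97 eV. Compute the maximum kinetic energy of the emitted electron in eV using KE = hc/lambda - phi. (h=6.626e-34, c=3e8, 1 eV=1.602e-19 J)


E_photon = hc / lambda
= (6.626e-34)(3e8) / (228.4e-9)
= 8.7032e-19 J
= 5.4327 eV
KE = E_photon - phi
= 5.4327 - 4.97
= 0.4627 eV

0.4627


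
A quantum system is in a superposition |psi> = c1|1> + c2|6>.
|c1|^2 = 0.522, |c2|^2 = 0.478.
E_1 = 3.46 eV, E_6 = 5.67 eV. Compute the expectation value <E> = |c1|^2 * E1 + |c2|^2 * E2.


<E> = |c1|^2 * E1 + |c2|^2 * E2
= 0.522 * 3.46 + 0.478 * 5.67
= 1.8061 + 2.7103
= 4.5164 eV

4.5164


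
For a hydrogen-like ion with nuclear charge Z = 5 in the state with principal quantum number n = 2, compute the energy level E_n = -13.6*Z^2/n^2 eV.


E_n = -13.6 * Z^2 / n^2
= -13.6 * 5^2 / 2^2
= -13.6 * 25 / 4
= -85.0 eV

-85.0


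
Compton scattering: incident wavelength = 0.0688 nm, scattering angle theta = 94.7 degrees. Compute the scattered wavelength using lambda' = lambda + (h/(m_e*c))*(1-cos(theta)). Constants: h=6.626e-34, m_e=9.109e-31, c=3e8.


Compton wavelength: h/(m_e*c) = 2.4247e-12 m
d_lambda = 2.4247e-12 * (1 - cos(94.7 deg))
= 2.4247e-12 * 1.081939
= 2.6234e-12 m = 0.002623 nm
lambda' = 0.0688 + 0.002623
= 0.071423 nm

0.071423


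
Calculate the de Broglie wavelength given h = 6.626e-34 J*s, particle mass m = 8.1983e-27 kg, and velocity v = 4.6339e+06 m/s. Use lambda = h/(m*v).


lambda = h / (m * v)
= 6.626e-34 / (8.1983e-27 * 4.6339e+06)
= 6.626e-34 / 3.7990e-20
= 1.7441e-14 m

1.7441e-14


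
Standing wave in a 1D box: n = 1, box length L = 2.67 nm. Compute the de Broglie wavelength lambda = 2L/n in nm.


lambda = 2L / n
= 2 * 2.67 / 1
= 5.34 / 1
= 5.34 nm

5.34


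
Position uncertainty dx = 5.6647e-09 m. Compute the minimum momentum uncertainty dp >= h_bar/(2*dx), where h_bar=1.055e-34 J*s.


dp = h_bar / (2 * dx)
= 1.055e-34 / (2 * 5.6647e-09)
= 1.055e-34 / 1.1329e-08
= 9.3121e-27 kg*m/s

9.3121e-27


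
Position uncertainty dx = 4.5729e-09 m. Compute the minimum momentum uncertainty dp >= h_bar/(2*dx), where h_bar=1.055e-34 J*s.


dp = h_bar / (2 * dx)
= 1.055e-34 / (2 * 4.5729e-09)
= 1.055e-34 / 9.1458e-09
= 1.1535e-26 kg*m/s

1.1535e-26


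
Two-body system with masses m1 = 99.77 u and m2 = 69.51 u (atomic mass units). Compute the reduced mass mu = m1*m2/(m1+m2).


mu = m1 * m2 / (m1 + m2)
= 99.77 * 69.51 / (99.77 + 69.51)
= 6935.0127 / 169.28
= 40.9677 u

40.9677


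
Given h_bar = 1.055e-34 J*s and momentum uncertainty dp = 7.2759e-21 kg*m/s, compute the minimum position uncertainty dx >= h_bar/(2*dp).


dx = h_bar / (2 * dp)
= 1.055e-34 / (2 * 7.2759e-21)
= 1.055e-34 / 1.4552e-20
= 7.2500e-15 m

7.2500e-15


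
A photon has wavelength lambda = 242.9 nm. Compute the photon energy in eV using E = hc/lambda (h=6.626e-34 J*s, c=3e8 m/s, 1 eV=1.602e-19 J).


E = hc / lambda
= (6.626e-34)(3e8) / (242.9e-9)
= 1.9878e-25 / 2.4290e-07
= 8.1836e-19 J
Converting to eV: 8.1836e-19 / 1.602e-19
= 5.1084 eV

5.1084


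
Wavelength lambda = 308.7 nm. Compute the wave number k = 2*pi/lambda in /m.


k = 2 * pi / lambda
= 6.2832 / (308.7e-9)
= 6.2832 / 3.0870e-07
= 2.0354e+07 /m

2.0354e+07


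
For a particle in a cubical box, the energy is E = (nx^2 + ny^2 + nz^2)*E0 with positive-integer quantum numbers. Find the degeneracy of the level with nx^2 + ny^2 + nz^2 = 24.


Enumerate all (nx, ny, nz) with nx^2 + ny^2 + nz^2 = 24:
(2,2,4)
(2,4,2)
(4,2,2)
Total degeneracy = 3

3


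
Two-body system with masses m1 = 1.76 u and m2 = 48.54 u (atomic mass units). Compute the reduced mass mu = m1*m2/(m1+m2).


mu = m1 * m2 / (m1 + m2)
= 1.76 * 48.54 / (1.76 + 48.54)
= 85.4304 / 50.3
= 1.6984 u

1.6984


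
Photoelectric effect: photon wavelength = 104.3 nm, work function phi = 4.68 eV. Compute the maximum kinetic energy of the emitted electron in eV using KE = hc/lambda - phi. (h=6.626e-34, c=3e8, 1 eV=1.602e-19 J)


E_photon = hc / lambda
= (6.626e-34)(3e8) / (104.3e-9)
= 1.9058e-18 J
= 11.8967 eV
KE = E_photon - phi
= 11.8967 - 4.68
= 7.2167 eV

7.2167


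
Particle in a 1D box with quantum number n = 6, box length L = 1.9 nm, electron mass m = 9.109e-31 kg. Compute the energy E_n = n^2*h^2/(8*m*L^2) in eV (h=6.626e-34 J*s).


E = n^2 * h^2 / (8 * m * L^2)
= 6^2 * (6.626e-34)^2 / (8 * 9.109e-31 * (1.9e-9)^2)
= 36 * 4.3904e-67 / (8 * 9.109e-31 * 3.6100e-18)
= 6.0081e-19 J
= 3.7504 eV

3.7504


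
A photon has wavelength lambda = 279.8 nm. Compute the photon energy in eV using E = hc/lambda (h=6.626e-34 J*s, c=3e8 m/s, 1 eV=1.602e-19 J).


E = hc / lambda
= (6.626e-34)(3e8) / (279.8e-9)
= 1.9878e-25 / 2.7980e-07
= 7.1044e-19 J
Converting to eV: 7.1044e-19 / 1.602e-19
= 4.4347 eV

4.4347


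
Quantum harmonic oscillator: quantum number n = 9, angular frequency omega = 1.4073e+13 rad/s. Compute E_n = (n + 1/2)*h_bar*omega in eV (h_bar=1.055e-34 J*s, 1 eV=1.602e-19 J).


E = (n + 1/2) * h_bar * omega
= (9 + 0.5) * 1.055e-34 * 1.4073e+13
= 9.5 * 1.4847e-21
= 1.4105e-20 J
= 0.088 eV

0.088


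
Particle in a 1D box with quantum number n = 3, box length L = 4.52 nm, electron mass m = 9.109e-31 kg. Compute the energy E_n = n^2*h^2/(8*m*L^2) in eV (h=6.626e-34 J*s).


E = n^2 * h^2 / (8 * m * L^2)
= 3^2 * (6.626e-34)^2 / (8 * 9.109e-31 * (4.52e-9)^2)
= 9 * 4.3904e-67 / (8 * 9.109e-31 * 2.0430e-17)
= 2.6540e-20 J
= 0.1657 eV

0.1657


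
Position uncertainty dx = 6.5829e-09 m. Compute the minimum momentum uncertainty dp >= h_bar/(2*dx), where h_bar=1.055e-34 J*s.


dp = h_bar / (2 * dx)
= 1.055e-34 / (2 * 6.5829e-09)
= 1.055e-34 / 1.3166e-08
= 8.0132e-27 kg*m/s

8.0132e-27


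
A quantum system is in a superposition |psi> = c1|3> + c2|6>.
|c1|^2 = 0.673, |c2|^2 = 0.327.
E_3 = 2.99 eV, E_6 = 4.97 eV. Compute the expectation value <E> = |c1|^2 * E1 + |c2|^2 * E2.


<E> = |c1|^2 * E1 + |c2|^2 * E2
= 0.673 * 2.99 + 0.327 * 4.97
= 2.0123 + 1.6252
= 3.6375 eV

3.6375


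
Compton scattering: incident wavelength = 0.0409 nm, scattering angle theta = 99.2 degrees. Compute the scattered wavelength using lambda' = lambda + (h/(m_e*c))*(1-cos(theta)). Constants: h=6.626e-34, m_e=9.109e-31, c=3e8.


Compton wavelength: h/(m_e*c) = 2.4247e-12 m
d_lambda = 2.4247e-12 * (1 - cos(99.2 deg))
= 2.4247e-12 * 1.159881
= 2.8124e-12 m = 0.002812 nm
lambda' = 0.0409 + 0.002812
= 0.043712 nm

0.043712


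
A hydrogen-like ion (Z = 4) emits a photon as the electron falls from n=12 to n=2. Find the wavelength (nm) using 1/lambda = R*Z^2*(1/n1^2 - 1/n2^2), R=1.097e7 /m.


1/lambda = R * Z^2 * (1/n1^2 - 1/n2^2)
= 1.097e7 * 4^2 * (1/2^2 - 1/12^2)
= 1.097e7 * 16 * (0.25 - 0.006944)
= 4.2661e+07 /m
lambda = 1 / 4.2661e+07
= 23.4406 nm

23.4406


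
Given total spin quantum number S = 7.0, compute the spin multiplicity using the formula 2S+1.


Spin multiplicity = 2S + 1
= 2 * 7.0 + 1
= 14.0 + 1
= 15

15


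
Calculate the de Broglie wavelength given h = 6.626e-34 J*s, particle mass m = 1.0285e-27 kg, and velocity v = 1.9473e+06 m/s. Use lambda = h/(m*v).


lambda = h / (m * v)
= 6.626e-34 / (1.0285e-27 * 1.9473e+06)
= 6.626e-34 / 2.0028e-21
= 3.3084e-13 m

3.3084e-13


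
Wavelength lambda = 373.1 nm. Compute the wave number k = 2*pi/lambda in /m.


k = 2 * pi / lambda
= 6.2832 / (373.1e-9)
= 6.2832 / 3.7310e-07
= 1.6840e+07 /m

1.6840e+07


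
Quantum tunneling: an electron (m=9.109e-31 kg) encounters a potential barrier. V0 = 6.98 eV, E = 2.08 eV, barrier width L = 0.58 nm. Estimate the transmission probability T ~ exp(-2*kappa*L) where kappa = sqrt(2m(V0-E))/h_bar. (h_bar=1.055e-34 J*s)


V0 - E = 4.9 eV = 7.8498e-19 J
kappa = sqrt(2 * m * (V0-E)) / h_bar
= sqrt(2 * 9.109e-31 * 7.8498e-19) / 1.055e-34
= 1.1335e+10 /m
2*kappa*L = 2 * 1.1335e+10 * 0.58e-9
= 13.1488
T = exp(-13.1488) = 1.947875e-06

1.947875e-06


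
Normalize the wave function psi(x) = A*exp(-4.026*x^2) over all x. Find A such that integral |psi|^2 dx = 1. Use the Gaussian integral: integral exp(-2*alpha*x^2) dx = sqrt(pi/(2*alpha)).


integral |psi|^2 dx = A^2 * sqrt(pi/(2*alpha)) = 1
A^2 = sqrt(2*alpha/pi)
= sqrt(2 * 4.026 / pi)
= 1.600947
A = sqrt(1.600947)
= 1.2653

1.2653


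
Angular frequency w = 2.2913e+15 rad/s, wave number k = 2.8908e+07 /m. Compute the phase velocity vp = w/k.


vp = w / k
= 2.2913e+15 / 2.8908e+07
= 7.9262e+07 m/s

7.9262e+07


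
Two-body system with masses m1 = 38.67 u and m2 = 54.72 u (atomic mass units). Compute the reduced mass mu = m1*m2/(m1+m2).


mu = m1 * m2 / (m1 + m2)
= 38.67 * 54.72 / (38.67 + 54.72)
= 2116.0224 / 93.39
= 22.6579 u

22.6579


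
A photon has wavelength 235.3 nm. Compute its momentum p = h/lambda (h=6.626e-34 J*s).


p = h / lambda
= 6.626e-34 / (235.3e-9)
= 6.626e-34 / 2.3530e-07
= 2.8160e-27 kg*m/s

2.8160e-27


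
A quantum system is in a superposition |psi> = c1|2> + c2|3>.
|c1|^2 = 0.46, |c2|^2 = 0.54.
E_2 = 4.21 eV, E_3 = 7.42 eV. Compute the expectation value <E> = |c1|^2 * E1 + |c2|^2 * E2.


<E> = |c1|^2 * E1 + |c2|^2 * E2
= 0.46 * 4.21 + 0.54 * 7.42
= 1.9366 + 4.0068
= 5.9434 eV

5.9434


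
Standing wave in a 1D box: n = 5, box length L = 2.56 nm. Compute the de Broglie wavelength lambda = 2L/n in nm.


lambda = 2L / n
= 2 * 2.56 / 5
= 5.12 / 5
= 1.024 nm

1.024


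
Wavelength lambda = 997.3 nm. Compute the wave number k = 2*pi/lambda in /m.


k = 2 * pi / lambda
= 6.2832 / (997.3e-9)
= 6.2832 / 9.9730e-07
= 6.3002e+06 /m

6.3002e+06


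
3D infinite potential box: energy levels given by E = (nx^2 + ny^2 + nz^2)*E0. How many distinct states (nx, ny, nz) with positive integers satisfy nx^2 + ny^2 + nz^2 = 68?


Enumerate all (nx, ny, nz) with nx^2 + ny^2 + nz^2 = 68:
(4,4,6)
(4,6,4)
(6,4,4)
Total degeneracy = 3

3


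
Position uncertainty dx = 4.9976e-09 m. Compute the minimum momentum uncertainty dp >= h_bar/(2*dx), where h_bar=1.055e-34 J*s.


dp = h_bar / (2 * dx)
= 1.055e-34 / (2 * 4.9976e-09)
= 1.055e-34 / 9.9952e-09
= 1.0555e-26 kg*m/s

1.0555e-26


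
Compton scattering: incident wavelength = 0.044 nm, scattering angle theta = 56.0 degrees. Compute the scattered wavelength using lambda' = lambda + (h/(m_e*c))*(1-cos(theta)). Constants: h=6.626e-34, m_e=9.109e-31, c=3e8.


Compton wavelength: h/(m_e*c) = 2.4247e-12 m
d_lambda = 2.4247e-12 * (1 - cos(56.0 deg))
= 2.4247e-12 * 0.440807
= 1.0688e-12 m = 0.001069 nm
lambda' = 0.044 + 0.001069
= 0.045069 nm

0.045069


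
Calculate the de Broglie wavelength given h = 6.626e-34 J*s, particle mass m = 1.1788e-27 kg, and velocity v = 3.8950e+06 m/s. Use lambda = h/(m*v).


lambda = h / (m * v)
= 6.626e-34 / (1.1788e-27 * 3.8950e+06)
= 6.626e-34 / 4.5914e-21
= 1.4431e-13 m

1.4431e-13


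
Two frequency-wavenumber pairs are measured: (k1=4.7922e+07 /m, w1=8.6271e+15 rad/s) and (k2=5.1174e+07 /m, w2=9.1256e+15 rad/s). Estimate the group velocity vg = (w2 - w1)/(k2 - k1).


vg = (w2 - w1) / (k2 - k1)
= (9.1256e+15 - 8.6271e+15) / (5.1174e+07 - 4.7922e+07)
= 4.9850e+14 / 3.2520e+06
= 1.5329e+08 m/s

1.5329e+08


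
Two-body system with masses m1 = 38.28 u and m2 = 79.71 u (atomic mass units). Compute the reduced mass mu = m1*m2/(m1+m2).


mu = m1 * m2 / (m1 + m2)
= 38.28 * 79.71 / (38.28 + 79.71)
= 3051.2988 / 117.99
= 25.8607 u

25.8607


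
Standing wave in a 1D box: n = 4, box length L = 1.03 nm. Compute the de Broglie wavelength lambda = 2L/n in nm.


lambda = 2L / n
= 2 * 1.03 / 4
= 2.06 / 4
= 0.515 nm

0.515


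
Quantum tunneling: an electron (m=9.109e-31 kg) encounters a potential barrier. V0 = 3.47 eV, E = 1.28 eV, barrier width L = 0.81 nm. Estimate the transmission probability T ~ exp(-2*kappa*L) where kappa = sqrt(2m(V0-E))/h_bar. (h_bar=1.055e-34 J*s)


V0 - E = 2.19 eV = 3.5084e-19 J
kappa = sqrt(2 * m * (V0-E)) / h_bar
= sqrt(2 * 9.109e-31 * 3.5084e-19) / 1.055e-34
= 7.5779e+09 /m
2*kappa*L = 2 * 7.5779e+09 * 0.81e-9
= 12.2763
T = exp(-12.2763) = 4.661077e-06

4.661077e-06


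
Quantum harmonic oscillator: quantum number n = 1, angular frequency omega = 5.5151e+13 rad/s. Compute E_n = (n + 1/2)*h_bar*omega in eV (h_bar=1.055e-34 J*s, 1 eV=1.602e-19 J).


E = (n + 1/2) * h_bar * omega
= (1 + 0.5) * 1.055e-34 * 5.5151e+13
= 1.5 * 5.8184e-21
= 8.7276e-21 J
= 0.0545 eV

0.0545


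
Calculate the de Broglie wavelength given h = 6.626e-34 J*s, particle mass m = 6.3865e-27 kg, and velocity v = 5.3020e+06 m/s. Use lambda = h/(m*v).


lambda = h / (m * v)
= 6.626e-34 / (6.3865e-27 * 5.3020e+06)
= 6.626e-34 / 3.3861e-20
= 1.9568e-14 m

1.9568e-14


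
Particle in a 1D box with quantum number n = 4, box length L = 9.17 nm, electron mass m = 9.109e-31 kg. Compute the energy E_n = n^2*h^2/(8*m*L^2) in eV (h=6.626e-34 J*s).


E = n^2 * h^2 / (8 * m * L^2)
= 4^2 * (6.626e-34)^2 / (8 * 9.109e-31 * (9.17e-9)^2)
= 16 * 4.3904e-67 / (8 * 9.109e-31 * 8.4089e-17)
= 1.1464e-20 J
= 0.0716 eV

0.0716


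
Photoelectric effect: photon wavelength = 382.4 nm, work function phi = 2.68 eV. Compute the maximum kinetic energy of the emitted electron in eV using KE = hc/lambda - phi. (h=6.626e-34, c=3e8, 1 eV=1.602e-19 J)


E_photon = hc / lambda
= (6.626e-34)(3e8) / (382.4e-9)
= 5.1982e-19 J
= 3.2448 eV
KE = E_photon - phi
= 3.2448 - 2.68
= 0.5648 eV

0.5648


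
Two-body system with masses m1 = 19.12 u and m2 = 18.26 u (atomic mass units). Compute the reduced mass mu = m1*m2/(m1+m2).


mu = m1 * m2 / (m1 + m2)
= 19.12 * 18.26 / (19.12 + 18.26)
= 349.1312 / 37.38
= 9.3401 u

9.3401


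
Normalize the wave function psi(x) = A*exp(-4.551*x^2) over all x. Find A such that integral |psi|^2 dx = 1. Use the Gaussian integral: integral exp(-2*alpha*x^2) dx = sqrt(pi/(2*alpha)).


integral |psi|^2 dx = A^2 * sqrt(pi/(2*alpha)) = 1
A^2 = sqrt(2*alpha/pi)
= sqrt(2 * 4.551 / pi)
= 1.702133
A = sqrt(1.702133)
= 1.3047

1.3047


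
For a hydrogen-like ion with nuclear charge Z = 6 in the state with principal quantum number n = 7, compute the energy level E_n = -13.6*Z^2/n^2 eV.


E_n = -13.6 * Z^2 / n^2
= -13.6 * 6^2 / 7^2
= -13.6 * 36 / 49
= -9.9918 eV

-9.9918


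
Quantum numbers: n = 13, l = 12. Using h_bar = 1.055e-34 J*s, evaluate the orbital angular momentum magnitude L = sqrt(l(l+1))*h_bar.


L = sqrt(l*(l+1)) * h_bar
= sqrt(12 * 13) * 1.055e-34
= sqrt(156) * 1.055e-34
= 12.49 * 1.055e-34
= 1.3177e-33 J*s

1.3177e-33


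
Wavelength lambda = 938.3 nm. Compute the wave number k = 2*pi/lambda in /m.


k = 2 * pi / lambda
= 6.2832 / (938.3e-9)
= 6.2832 / 9.3830e-07
= 6.6964e+06 /m

6.6964e+06


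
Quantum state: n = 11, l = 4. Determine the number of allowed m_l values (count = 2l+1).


m_l ranges from -l to +l in integer steps
So m_l goes from -4 to +4
Count = 2l + 1 = 2*4 + 1
= 9

9


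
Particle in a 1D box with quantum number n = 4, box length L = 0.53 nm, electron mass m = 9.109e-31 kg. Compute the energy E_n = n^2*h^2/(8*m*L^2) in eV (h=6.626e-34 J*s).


E = n^2 * h^2 / (8 * m * L^2)
= 4^2 * (6.626e-34)^2 / (8 * 9.109e-31 * (0.53e-9)^2)
= 16 * 4.3904e-67 / (8 * 9.109e-31 * 2.8090e-19)
= 3.4317e-18 J
= 21.4214 eV

21.4214


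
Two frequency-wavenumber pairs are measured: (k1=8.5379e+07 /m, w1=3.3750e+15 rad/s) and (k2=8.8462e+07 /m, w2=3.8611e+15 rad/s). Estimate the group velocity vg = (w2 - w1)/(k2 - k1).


vg = (w2 - w1) / (k2 - k1)
= (3.8611e+15 - 3.3750e+15) / (8.8462e+07 - 8.5379e+07)
= 4.8610e+14 / 3.0830e+06
= 1.5767e+08 m/s

1.5767e+08


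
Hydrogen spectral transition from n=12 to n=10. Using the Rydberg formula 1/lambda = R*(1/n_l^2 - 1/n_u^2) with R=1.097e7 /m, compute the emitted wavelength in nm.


1/lambda = R * (1/n_l^2 - 1/n_u^2)
= 1.097e7 * (1/10^2 - 1/12^2)
= 1.097e7 * (0.01 - 0.006944)
= 1.097e7 * 0.003056
= 3.3519e+04 /m
lambda = 1 / 3.3519e+04 = 29833.43 nm

29833.43


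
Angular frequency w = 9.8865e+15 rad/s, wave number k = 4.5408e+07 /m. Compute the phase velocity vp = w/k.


vp = w / k
= 9.8865e+15 / 4.5408e+07
= 2.1773e+08 m/s

2.1773e+08


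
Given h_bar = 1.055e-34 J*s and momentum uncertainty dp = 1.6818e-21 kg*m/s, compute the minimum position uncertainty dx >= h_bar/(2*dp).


dx = h_bar / (2 * dp)
= 1.055e-34 / (2 * 1.6818e-21)
= 1.055e-34 / 3.3636e-21
= 3.1365e-14 m

3.1365e-14


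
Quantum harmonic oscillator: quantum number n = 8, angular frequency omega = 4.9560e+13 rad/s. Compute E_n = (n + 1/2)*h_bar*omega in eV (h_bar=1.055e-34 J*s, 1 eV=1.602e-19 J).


E = (n + 1/2) * h_bar * omega
= (8 + 0.5) * 1.055e-34 * 4.9560e+13
= 8.5 * 5.2286e-21
= 4.4443e-20 J
= 0.2774 eV

0.2774


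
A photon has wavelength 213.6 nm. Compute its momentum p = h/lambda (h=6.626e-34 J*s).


p = h / lambda
= 6.626e-34 / (213.6e-9)
= 6.626e-34 / 2.1360e-07
= 3.1021e-27 kg*m/s

3.1021e-27


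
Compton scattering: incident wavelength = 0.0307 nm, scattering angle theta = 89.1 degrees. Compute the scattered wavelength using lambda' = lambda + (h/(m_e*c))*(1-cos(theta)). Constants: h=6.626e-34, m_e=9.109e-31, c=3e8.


Compton wavelength: h/(m_e*c) = 2.4247e-12 m
d_lambda = 2.4247e-12 * (1 - cos(89.1 deg))
= 2.4247e-12 * 0.984293
= 2.3866e-12 m = 0.002387 nm
lambda' = 0.0307 + 0.002387
= 0.033087 nm

0.033087


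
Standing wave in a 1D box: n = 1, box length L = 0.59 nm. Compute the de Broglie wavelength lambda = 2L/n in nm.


lambda = 2L / n
= 2 * 0.59 / 1
= 1.18 / 1
= 1.18 nm

1.18


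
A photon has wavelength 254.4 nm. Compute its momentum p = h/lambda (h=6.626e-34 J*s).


p = h / lambda
= 6.626e-34 / (254.4e-9)
= 6.626e-34 / 2.5440e-07
= 2.6046e-27 kg*m/s

2.6046e-27


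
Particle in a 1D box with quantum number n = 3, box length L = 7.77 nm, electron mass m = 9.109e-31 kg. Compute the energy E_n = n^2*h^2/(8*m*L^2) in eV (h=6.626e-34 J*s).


E = n^2 * h^2 / (8 * m * L^2)
= 3^2 * (6.626e-34)^2 / (8 * 9.109e-31 * (7.77e-9)^2)
= 9 * 4.3904e-67 / (8 * 9.109e-31 * 6.0373e-17)
= 8.9814e-21 J
= 0.0561 eV

0.0561


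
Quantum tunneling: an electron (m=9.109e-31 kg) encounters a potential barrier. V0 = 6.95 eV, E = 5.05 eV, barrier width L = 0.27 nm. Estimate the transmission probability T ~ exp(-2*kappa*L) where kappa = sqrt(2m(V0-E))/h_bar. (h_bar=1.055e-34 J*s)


V0 - E = 1.9 eV = 3.0438e-19 J
kappa = sqrt(2 * m * (V0-E)) / h_bar
= sqrt(2 * 9.109e-31 * 3.0438e-19) / 1.055e-34
= 7.0584e+09 /m
2*kappa*L = 2 * 7.0584e+09 * 0.27e-9
= 3.8115
T = exp(-3.8115) = 2.211425e-02

2.211425e-02


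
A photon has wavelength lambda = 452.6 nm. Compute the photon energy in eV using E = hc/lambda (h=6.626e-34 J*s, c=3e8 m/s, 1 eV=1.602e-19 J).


E = hc / lambda
= (6.626e-34)(3e8) / (452.6e-9)
= 1.9878e-25 / 4.5260e-07
= 4.3920e-19 J
Converting to eV: 4.3920e-19 / 1.602e-19
= 2.7415 eV

2.7415


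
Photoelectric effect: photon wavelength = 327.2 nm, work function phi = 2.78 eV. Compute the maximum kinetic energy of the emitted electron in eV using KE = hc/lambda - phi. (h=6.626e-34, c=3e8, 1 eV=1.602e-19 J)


E_photon = hc / lambda
= (6.626e-34)(3e8) / (327.2e-9)
= 6.0752e-19 J
= 3.7922 eV
KE = E_photon - phi
= 3.7922 - 2.78
= 1.0122 eV

1.0122


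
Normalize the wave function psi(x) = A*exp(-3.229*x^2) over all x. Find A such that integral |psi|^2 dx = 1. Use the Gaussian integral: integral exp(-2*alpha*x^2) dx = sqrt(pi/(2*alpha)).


integral |psi|^2 dx = A^2 * sqrt(pi/(2*alpha)) = 1
A^2 = sqrt(2*alpha/pi)
= sqrt(2 * 3.229 / pi)
= 1.433752
A = sqrt(1.433752)
= 1.1974

1.1974


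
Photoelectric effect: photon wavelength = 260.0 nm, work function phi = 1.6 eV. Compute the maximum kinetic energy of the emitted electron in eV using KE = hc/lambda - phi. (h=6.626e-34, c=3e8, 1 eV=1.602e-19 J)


E_photon = hc / lambda
= (6.626e-34)(3e8) / (260.0e-9)
= 7.6454e-19 J
= 4.7724 eV
KE = E_photon - phi
= 4.7724 - 1.6
= 3.1724 eV

3.1724


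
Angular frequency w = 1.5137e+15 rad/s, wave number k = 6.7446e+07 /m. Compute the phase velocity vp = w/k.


vp = w / k
= 1.5137e+15 / 6.7446e+07
= 2.2443e+07 m/s

2.2443e+07


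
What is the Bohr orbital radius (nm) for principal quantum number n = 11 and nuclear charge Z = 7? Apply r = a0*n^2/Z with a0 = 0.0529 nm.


r = a0 * n^2 / Z
= 0.0529 * 11^2 / 7
= 0.0529 * 121 / 7
= 0.9144 nm

0.9144


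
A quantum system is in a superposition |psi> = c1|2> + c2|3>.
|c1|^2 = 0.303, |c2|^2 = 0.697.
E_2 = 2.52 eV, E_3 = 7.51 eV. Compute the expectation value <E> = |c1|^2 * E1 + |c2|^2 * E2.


<E> = |c1|^2 * E1 + |c2|^2 * E2
= 0.303 * 2.52 + 0.697 * 7.51
= 0.7636 + 5.2345
= 5.998 eV

5.998


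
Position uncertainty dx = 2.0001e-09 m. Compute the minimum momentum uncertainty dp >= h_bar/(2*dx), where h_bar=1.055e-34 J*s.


dp = h_bar / (2 * dx)
= 1.055e-34 / (2 * 2.0001e-09)
= 1.055e-34 / 4.0002e-09
= 2.6374e-26 kg*m/s

2.6374e-26


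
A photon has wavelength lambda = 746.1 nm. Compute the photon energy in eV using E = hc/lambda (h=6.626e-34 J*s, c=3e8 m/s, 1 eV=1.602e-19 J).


E = hc / lambda
= (6.626e-34)(3e8) / (746.1e-9)
= 1.9878e-25 / 7.4610e-07
= 2.6643e-19 J
Converting to eV: 2.6643e-19 / 1.602e-19
= 1.6631 eV

1.6631


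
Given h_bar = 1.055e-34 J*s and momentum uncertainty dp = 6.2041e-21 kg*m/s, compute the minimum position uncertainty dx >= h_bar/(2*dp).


dx = h_bar / (2 * dp)
= 1.055e-34 / (2 * 6.2041e-21)
= 1.055e-34 / 1.2408e-20
= 8.5024e-15 m

8.5024e-15


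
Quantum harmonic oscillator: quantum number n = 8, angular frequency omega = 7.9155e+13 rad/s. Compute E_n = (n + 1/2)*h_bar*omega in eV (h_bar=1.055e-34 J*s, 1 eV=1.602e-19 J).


E = (n + 1/2) * h_bar * omega
= (8 + 0.5) * 1.055e-34 * 7.9155e+13
= 8.5 * 8.3509e-21
= 7.0982e-20 J
= 0.4431 eV

0.4431


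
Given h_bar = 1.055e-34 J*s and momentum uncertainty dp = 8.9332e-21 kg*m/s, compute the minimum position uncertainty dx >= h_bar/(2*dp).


dx = h_bar / (2 * dp)
= 1.055e-34 / (2 * 8.9332e-21)
= 1.055e-34 / 1.7866e-20
= 5.9049e-15 m

5.9049e-15


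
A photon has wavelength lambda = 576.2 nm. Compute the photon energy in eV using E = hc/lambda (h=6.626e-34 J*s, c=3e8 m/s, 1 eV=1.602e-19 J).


E = hc / lambda
= (6.626e-34)(3e8) / (576.2e-9)
= 1.9878e-25 / 5.7620e-07
= 3.4498e-19 J
Converting to eV: 3.4498e-19 / 1.602e-19
= 2.1535 eV

2.1535


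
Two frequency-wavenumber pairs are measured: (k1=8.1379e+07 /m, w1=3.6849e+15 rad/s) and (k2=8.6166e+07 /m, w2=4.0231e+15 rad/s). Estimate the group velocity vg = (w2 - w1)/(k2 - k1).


vg = (w2 - w1) / (k2 - k1)
= (4.0231e+15 - 3.6849e+15) / (8.6166e+07 - 8.1379e+07)
= 3.3820e+14 / 4.7870e+06
= 7.0650e+07 m/s

7.0650e+07


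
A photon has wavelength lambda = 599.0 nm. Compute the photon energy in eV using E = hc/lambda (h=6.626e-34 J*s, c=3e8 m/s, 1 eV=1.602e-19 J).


E = hc / lambda
= (6.626e-34)(3e8) / (599.0e-9)
= 1.9878e-25 / 5.9900e-07
= 3.3185e-19 J
Converting to eV: 3.3185e-19 / 1.602e-19
= 2.0715 eV

2.0715


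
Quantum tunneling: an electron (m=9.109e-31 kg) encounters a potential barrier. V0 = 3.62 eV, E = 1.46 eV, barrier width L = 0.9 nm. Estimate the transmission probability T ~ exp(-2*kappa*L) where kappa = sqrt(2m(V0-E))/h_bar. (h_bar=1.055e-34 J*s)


V0 - E = 2.16 eV = 3.4603e-19 J
kappa = sqrt(2 * m * (V0-E)) / h_bar
= sqrt(2 * 9.109e-31 * 3.4603e-19) / 1.055e-34
= 7.5259e+09 /m
2*kappa*L = 2 * 7.5259e+09 * 0.9e-9
= 13.5465
T = exp(-13.5465) = 1.308611e-06

1.308611e-06


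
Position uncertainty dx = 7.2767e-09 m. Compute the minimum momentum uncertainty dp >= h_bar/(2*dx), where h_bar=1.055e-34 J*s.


dp = h_bar / (2 * dx)
= 1.055e-34 / (2 * 7.2767e-09)
= 1.055e-34 / 1.4553e-08
= 7.2492e-27 kg*m/s

7.2492e-27


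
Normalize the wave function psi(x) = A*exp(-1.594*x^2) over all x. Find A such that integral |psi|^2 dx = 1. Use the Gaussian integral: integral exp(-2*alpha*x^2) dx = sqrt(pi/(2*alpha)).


integral |psi|^2 dx = A^2 * sqrt(pi/(2*alpha)) = 1
A^2 = sqrt(2*alpha/pi)
= sqrt(2 * 1.594 / pi)
= 1.007359
A = sqrt(1.007359)
= 1.0037

1.0037
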